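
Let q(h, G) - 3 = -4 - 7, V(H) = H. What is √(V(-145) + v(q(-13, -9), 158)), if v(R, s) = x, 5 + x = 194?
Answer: 2*√11 ≈ 6.6332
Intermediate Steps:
q(h, G) = -8 (q(h, G) = 3 + (-4 - 7) = 3 - 11 = -8)
x = 189 (x = -5 + 194 = 189)
v(R, s) = 189
√(V(-145) + v(q(-13, -9), 158)) = √(-145 + 189) = √44 = 2*√11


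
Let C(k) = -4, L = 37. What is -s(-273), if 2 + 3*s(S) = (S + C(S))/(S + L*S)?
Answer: 20471/31122 ≈ 0.65777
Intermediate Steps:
s(S) = -⅔ + (-4 + S)/(114*S) (s(S) = -⅔ + ((S - 4)/(S + 37*S))/3 = -⅔ + ((-4 + S)/((38*S)))/3 = -⅔ + ((-4 + S)*(1/(38*S)))/3 = -⅔ + ((-4 + S)/(38*S))/3 = -⅔ + (-4 + S)/(114*S))
-s(-273) = -(-4 - 75*(-273))/(114*(-273)) = -(-1)*(-4 + 20475)/(114*273) = -(-1)*20471/(114*273) = -1*(-20471/31122) = 20471/31122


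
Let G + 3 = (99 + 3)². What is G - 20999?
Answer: -10598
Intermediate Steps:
G = 10401 (G = -3 + (99 + 3)² = -3 + 102² = -3 + 10404 = 10401)
G - 20999 = 10401 - 20999 = -10598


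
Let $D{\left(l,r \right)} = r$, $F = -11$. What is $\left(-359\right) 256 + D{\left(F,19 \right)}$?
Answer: $-91885$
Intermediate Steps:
$\left(-359\right) 256 + D{\left(F,19 \right)} = \left(-359\right) 256 + 19 = -91904 + 19 = -91885$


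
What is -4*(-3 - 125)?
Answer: 512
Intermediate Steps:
-4*(-3 - 125) = -4*(-128) = 512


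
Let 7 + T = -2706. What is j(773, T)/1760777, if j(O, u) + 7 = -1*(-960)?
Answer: 953/1760777 ≈ 0.00054124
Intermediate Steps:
T = -2713 (T = -7 - 2706 = -2713)
j(O, u) = 953 (j(O, u) = -7 - 1*(-960) = -7 + 960 = 953)
j(773, T)/1760777 = 953/1760777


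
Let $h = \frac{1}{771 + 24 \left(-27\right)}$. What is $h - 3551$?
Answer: $- \frac{436772}{123} \approx -3551.0$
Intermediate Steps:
$h = \frac{1}{123}$ ($h = \frac{1}{771 - 648} = \frac{1}{123} \approx 0.0081301$)
$h - 3551 = \frac{1}{123} - 3551 = - \frac{436772}{123}$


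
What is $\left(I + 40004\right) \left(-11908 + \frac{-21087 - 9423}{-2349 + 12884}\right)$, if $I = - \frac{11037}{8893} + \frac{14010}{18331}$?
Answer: $- \frac{163659666695565239870}{343478047381} \approx -4.7648 \cdot 10^{8}$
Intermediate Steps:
$I = - \frac{77728317}{163017583}$ ($I = \left(-11037\right) \frac{1}{8893} + 14010 \cdot \frac{1}{18331} = - \frac{11037}{8893} + \frac{14010}{18331} = - \frac{77728317}{163017583} \approx -0.47681$)
$\left(I + 40004\right) \left(-11908 + \frac{-21087 - 9423}{-2349 + 12884}\right) = \left(- \frac{77728317}{163017583} + 40004\right) \left(-11908 + \frac{-21087 - 9423}{-2349 + 12884}\right) = \frac{6521277662015 \left(-11908 - \frac{30510}{10535}\right)}{163017583} = \frac{6521277662015 \left(-11908 - \frac{6102}{2107}\right)}{163017583} = \frac{6521277662015}{163017583} \left(- \frac{25096258}{2107}\right) = - \frac{163659666695565239870}{343478047381}$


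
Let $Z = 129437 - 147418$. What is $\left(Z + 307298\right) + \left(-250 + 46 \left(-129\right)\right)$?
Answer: $283133$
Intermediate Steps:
$Z = -17981$ ($Z = 129437 - 147418 = -17981$)
$\left(Z + 307298\right) + \left(-250 + 46 \left(-129\right)\right) = \left(-17981 + 307298\right) + \left(-250 + 46 \left(-129\right)\right) = 289317 - 6184 = 283133$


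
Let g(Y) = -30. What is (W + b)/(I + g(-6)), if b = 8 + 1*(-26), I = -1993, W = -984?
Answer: 1002/2023 ≈ 0.49530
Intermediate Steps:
b = -18 (b = 8 - 26 = -18)
(W + b)/(I + g(-6)) = (-984 - 18)/(-1993 - 30) = -1002/(-2023) = -1002*(-1/2023) = 1002/2023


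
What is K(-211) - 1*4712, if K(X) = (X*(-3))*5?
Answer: -1547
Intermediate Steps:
K(X) = -15*X (K(X) = -3*X*5 = -15*X)
K(-211) - 1*4712 = -15*(-211) - 1*4712 = 3165 - 4712 = -1547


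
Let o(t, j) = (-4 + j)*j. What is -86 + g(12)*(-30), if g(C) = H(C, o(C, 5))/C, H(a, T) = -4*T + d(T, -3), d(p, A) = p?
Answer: -97/2 ≈ -48.500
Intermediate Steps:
o(t, j) = j*(-4 + j)
H(a, T) = -3*T (H(a, T) = -4*T + T = -3*T)
g(C) = -15/C (g(C) = (-15*(-4 + 5))/C = (-15)/C = (-3*5)/C = -15/C)
-86 + g(12)*(-30) = -86 - 15/12*(-30) = -86 - 15*1/12*(-30) = -86 - 5/4*(-30) = -86 + 75/2 = -97/2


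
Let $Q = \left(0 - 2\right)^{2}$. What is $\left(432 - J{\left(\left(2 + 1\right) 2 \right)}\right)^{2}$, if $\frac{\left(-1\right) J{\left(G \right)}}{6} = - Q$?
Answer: $166464$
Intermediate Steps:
$Q = 4$ ($Q = \left(-2\right)^{2} = 4$)
$J{\left(G \right)} = 24$ ($J{\left(G \right)} = - 6 \left(\left(-1\right) 4\right) = \left(-6\right) \left(-4\right) = 24$)
$\left(432 - J{\left(\left(2 + 1\right) 2 \right)}\right)^{2} = \left(432 - 24\right)^{2} = 408^{2} = 166464$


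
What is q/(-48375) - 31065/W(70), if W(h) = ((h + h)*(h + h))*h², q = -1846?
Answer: 281259313/7433496000 ≈ 0.037837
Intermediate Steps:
W(h) = 4*h⁴ (W(h) = ((2*h)*(2*h))*h² = (4*h²)*h² = 4*h⁴)
q/(-48375) - 31065/W(70) = -1846/(-48375) - 31065/(4*70⁴) = -1846*(-1/48375) - 31065/(4*24010000) = 1846/48375 - 31065/96040000 = 1846/48375 - 31065*1/96040000 = 1846/48375 - 6213/19208000 = 281259313/7433496000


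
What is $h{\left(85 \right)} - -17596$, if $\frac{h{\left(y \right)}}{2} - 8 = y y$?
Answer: $32062$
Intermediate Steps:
$h{\left(y \right)} = 16 + 2 y^{2}$ ($h{\left(y \right)} = 16 + 2 y y = 16 + 2 y^{2}$)
$h{\left(85 \right)} - -17596 = \left(16 + 2 \cdot 85^{2}\right) - -17596 = \left(16 + 2 \cdot 7225\right) + 17596 = \left(16 + 14450\right) + 17596 = 14466 + 17596 = 32062$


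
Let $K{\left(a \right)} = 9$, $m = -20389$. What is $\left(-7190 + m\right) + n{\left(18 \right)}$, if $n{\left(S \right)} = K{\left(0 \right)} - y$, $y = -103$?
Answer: $-27467$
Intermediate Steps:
$n{\left(S \right)} = 112$ ($n{\left(S \right)} = 9 - -103 = 9 + 103 = 112$)
$\left(-7190 + m\right) + n{\left(18 \right)} = \left(-7190 - 20389\right) + 112 = -27579 + 112 = -27467$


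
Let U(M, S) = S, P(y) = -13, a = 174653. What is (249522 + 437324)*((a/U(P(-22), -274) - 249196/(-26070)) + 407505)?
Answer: 499061726974581581/1785795 ≈ 2.7946e+11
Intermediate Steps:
(249522 + 437324)*((a/U(P(-22), -274) - 249196/(-26070)) + 407505) = (249522 + 437324)*((174653/(-274) - 249196/(-26070)) + 407505) = 686846*((174653*(-1/274) - 249196*(-1/26070)) + 407505) = 686846*((-174653/274 + 124598/13035) + 407505) = 686846*(-2242462003/3571590 + 407505) = 686846*(1453198320947/3571590) = 499061726974581581/1785795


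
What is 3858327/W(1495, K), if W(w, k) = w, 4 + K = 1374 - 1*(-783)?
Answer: 3858327/1495 ≈ 2580.8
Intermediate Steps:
K = 2153 (K = -4 + (1374 - 1*(-783)) = -4 + (1374 + 783) = -4 + 2157 = 2153)
3858327/W(1495, K) = 3858327/1495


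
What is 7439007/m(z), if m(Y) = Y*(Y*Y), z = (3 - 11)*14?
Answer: -7439007/1404928 ≈ -5.2949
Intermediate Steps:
z = -112 (z = -8*14 = -112)
m(Y) = Y**3 (m(Y) = Y*Y**2 = Y**3)
7439007/m(z) = 7439007/((-112)**3) = 7439007/(-1404928) = 7439007*(-1/1404928) = -7439007/1404928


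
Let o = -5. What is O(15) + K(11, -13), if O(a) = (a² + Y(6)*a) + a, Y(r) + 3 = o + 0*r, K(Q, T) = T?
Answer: 107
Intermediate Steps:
Y(r) = -8 (Y(r) = -3 + (-5 + 0*r) = -3 + (-5 + 0) = -3 - 5 = -8)
O(a) = a² - 7*a (O(a) = (a² - 8*a) + a = a² - 7*a)
O(15) + K(11, -13) = 15*(-7 + 15) - 13 = 15*8 - 13 = 120 - 13 = 107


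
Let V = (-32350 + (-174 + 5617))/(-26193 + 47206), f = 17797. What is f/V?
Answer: -373968361/26907 ≈ -13899.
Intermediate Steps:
V = -26907/21013 (V = (-32350 + 5443)/21013 = -26907*1/21013 = -26907/21013 ≈ -1.2805)
f/V = 17797/(-26907/21013) = 17797*(-21013/26907) = -373968361/26907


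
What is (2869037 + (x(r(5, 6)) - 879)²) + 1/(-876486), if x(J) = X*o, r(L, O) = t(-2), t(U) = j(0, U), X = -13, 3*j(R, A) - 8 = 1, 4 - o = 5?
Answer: 3171996698597/876486 ≈ 3.6190e+6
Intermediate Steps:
o = -1 (o = 4 - 1*5 = 4 - 5 = -1)
j(R, A) = 3 (j(R, A) = 8/3 + (⅓)*1 = 8/3 + ⅓ = 3)
t(U) = 3
r(L, O) = 3
x(J) = 13 (x(J) = -13*(-1) = 13)
(2869037 + (x(r(5, 6)) - 879)²) + 1/(-876486) = (2869037 + (13 - 879)²) + 1/(-876486) = (2869037 + (-866)²) - 1/876486 = (2869037 + 749956) - 1/876486 = 3618993 - 1/876486 = 3171996698597/876486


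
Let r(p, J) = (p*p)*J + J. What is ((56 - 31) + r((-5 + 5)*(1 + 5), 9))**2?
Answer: 1156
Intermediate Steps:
r(p, J) = J + J*p**2 (r(p, J) = p**2*J + J = J*p**2 + J = J + J*p**2)
((56 - 31) + r((-5 + 5)*(1 + 5), 9))**2 = ((56 - 31) + 9*(1 + ((-5 + 5)*(1 + 5))**2))**2 = (25 + 9*(1 + (0*6)**2))**2 = (25 + 9*(1 + 0**2))**2 = (25 + 9*(1 + 0))**2 = (25 + 9*1)**2 = (25 + 9)**2 = 34**2 = 1156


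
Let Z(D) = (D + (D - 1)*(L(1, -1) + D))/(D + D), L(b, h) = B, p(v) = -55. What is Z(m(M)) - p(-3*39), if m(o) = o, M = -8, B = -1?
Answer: 807/16 ≈ 50.438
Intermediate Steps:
L(b, h) = -1
Z(D) = (D + (-1 + D)**2)/(2*D) (Z(D) = (D + (D - 1)*(-1 + D))/(D + D) = (D + (-1 + D)*(-1 + D))/((2*D)) = (D + (-1 + D)**2)*(1/(2*D)) = (D + (-1 + D)**2)/(2*D))
Z(m(M)) - p(-3*39) = (1/2)*(1 - 8*(-1 - 8))/(-8) - 1*(-55) = (1/2)*(-1/8)*(1 - 8*(-9)) + 55 = (1/2)*(-1/8)*(1 + 72) + 55 = (1/2)*(-1/8)*73 + 55 = -73/16 + 55 = 807/16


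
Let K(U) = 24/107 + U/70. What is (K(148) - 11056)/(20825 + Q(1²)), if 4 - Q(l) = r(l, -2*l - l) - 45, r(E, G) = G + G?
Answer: -6899327/13032600 ≈ -0.52939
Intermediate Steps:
r(E, G) = 2*G
K(U) = 24/107 + U/70 (K(U) = 24*(1/107) + U*(1/70) = 24/107 + U/70)
Q(l) = 49 + 6*l (Q(l) = 4 - (2*(-2*l - l) - 45) = 4 - (2*(-3*l) - 45) = 4 - (-6*l - 45) = 4 - (-45 - 6*l) = 4 + (45 + 6*l) = 49 + 6*l)
(K(148) - 11056)/(20825 + Q(1²)) = ((24/107 + (1/70)*148) - 11056)/(20825 + (49 + 6*1²)) = ((24/107 + 74/35) - 11056)/(20825 + (49 + 6*1)) = (8758/3745 - 11056)/(20825 + (49 + 6)) = -41395962/(3745*(20825 + 55)) = -41395962/3745/20880 = -41395962/3745*1/20880 = -6899327/13032600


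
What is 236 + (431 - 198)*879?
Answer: 205043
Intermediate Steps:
236 + (431 - 198)*879 = 236 + 233*879 = 236 + 204807 = 205043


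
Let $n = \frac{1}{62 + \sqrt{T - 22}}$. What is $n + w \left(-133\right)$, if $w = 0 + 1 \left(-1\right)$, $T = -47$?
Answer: $\frac{520491}{3913} - \frac{i \sqrt{69}}{3913} \approx 133.02 - 0.0021228 i$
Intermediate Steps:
$n = \frac{1}{62 + i \sqrt{69}}$ ($n = \frac{1}{62 + \sqrt{-47 - 22}} = \frac{1}{62 + \sqrt{-69}} = \frac{1}{62 + i \sqrt{69}} \approx 0.015845 - 0.0021228 i$)
$w = -1$ ($w = 0 - 1 = -1$)
$n + w \left(-133\right) = \left(\frac{62}{3913} - \frac{i \sqrt{69}}{3913}\right) - -133 = \left(\frac{62}{3913} - \frac{i \sqrt{69}}{3913}\right) + 133 = \frac{520491}{3913} - \frac{i \sqrt{69}}{3913}$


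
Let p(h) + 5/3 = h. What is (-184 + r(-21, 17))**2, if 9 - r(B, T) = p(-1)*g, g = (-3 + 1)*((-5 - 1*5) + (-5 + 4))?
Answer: 121801/9 ≈ 13533.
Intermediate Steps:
p(h) = -5/3 + h
g = 22 (g = -2*((-5 - 5) - 1) = -2*(-10 - 1) = -2*(-11) = 22)
r(B, T) = 203/3 (r(B, T) = 9 - (-5/3 - 1)*22 = 9 - (-8)*22/3 = 9 - 1*(-176/3) = 9 + 176/3 = 203/3)
(-184 + r(-21, 17))**2 = (-184 + 203/3)**2 = (-349/3)**2 = 121801/9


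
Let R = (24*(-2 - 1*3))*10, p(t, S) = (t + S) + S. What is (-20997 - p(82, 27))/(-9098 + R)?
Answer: 21133/10298 ≈ 2.0521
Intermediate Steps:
p(t, S) = t + 2*S (p(t, S) = (S + t) + S = t + 2*S)
R = -1200 (R = (24*(-2 - 3))*10 = (24*(-5))*10 = -120*10 = -1200)
(-20997 - p(82, 27))/(-9098 + R) = (-20997 - (82 + 2*27))/(-9098 - 1200) = (-20997 - (82 + 54))/(-10298) = (-20997 - 1*136)*(-1/10298) = (-20997 - 136)*(-1/10298) = -21133*(-1/10298) = 21133/10298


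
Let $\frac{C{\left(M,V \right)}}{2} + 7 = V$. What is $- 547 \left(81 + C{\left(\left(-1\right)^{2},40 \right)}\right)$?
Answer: $-80409$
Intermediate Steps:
$C{\left(M,V \right)} = -14 + 2 V$
$- 547 \left(81 + C{\left(\left(-1\right)^{2},40 \right)}\right) = - 547 \left(81 + \left(-14 + 2 \cdot 40\right)\right) = - 547 \left(81 + \left(-14 + 80\right)\right) = - 547 \left(81 + 66\right) = \left(-547\right) 147 = -80409$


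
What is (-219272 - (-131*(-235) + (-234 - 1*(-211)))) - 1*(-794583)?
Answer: 544549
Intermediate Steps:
(-219272 - (-131*(-235) + (-234 - 1*(-211)))) - 1*(-794583) = (-219272 - (30785 + (-234 + 211))) + 794583 = (-219272 - (30785 - 23)) + 794583 = (-219272 - 1*30762) + 794583 = (-219272 - 30762) + 794583 = -250034 + 794583 = 544549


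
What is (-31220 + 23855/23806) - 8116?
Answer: -936408961/23806 ≈ -39335.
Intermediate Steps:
(-31220 + 23855/23806) - 8116 = -743199465/23806 - 8116 = -936408961/23806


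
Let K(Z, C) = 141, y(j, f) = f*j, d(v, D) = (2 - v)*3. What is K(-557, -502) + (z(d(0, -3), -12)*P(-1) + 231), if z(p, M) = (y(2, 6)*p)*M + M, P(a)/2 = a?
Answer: 2124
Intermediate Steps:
P(a) = 2*a
d(v, D) = 6 - 3*v
z(p, M) = M + 12*M*p (z(p, M) = ((6*2)*p)*M + M = (12*p)*M + M = 12*M*p + M = M + 12*M*p)
K(-557, -502) + (z(d(0, -3), -12)*P(-1) + 231) = 141 + ((-12*(1 + 12*(6 - 3*0)))*(2*(-1)) + 231) = 141 + (-12*(1 + 12*(6 + 0))*(-2) + 231) = 141 + (-12*(1 + 12*6)*(-2) + 231) = 141 + (-12*(1 + 72)*(-2) + 231) = 141 + (-12*73*(-2) + 231) = 141 + (-876*(-2) + 231) = 141 + (1752 + 231) = 141 + 1983 = 2124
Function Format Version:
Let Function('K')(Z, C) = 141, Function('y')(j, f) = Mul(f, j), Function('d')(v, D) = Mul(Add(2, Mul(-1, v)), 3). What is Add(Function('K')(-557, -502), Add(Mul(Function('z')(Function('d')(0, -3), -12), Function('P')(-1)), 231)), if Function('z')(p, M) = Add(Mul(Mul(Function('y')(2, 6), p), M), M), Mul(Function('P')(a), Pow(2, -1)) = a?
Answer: 2124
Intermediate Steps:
Function('P')(a) = Mul(2, a)
Function('d')(v, D) = Add(6, Mul(-3, v))
Function('z')(p, M) = Add(M, Mul(12, M, p)) (Function('z')(p, M) = Add(Mul(Mul(Mul(6, 2), p), M), M) = Add(Mul(Mul(12, p), M), M) = Add(Mul(12, M, p), M) = Add(M, Mul(12, M, p)))
Add(Function('K')(-557, -502), Add(Mul(Function('z')(Function('d')(0, -3), -12), Function('P')(-1)), 231)) = Add(141, Add(Mul(Mul(-12, Add(1, Mul(12, Add(6, Mul(-3, 0))))), Mul(2, -1)), 231)) = Add(141, Add(Mul(Mul(-12, Add(1, Mul(12, Add(6, 0)))), -2), 231)) = Add(141, Add(Mul(Mul(-12, Add(1, Mul(12, 6))), -2), 231)) = Add(141, Add(Mul(Mul(-12, Add(1, 72)), -2), 231)) = Add(141, Add(Mul(Mul(-12, 73), -2), 231)) = Add(141, Add(Mul(-876, -2), 231)) = Add(141, Add(1752, 231)) = Add(141, 1983) = 2124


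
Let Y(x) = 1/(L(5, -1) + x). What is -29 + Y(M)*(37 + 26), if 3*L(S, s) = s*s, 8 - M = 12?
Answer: -508/11 ≈ -46.182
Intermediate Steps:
M = -4 (M = 8 - 1*12 = 8 - 12 = -4)
L(S, s) = s²/3 (L(S, s) = (s*s)/3 = s²/3)
Y(x) = 1/(⅓ + x) (Y(x) = 1/((⅓)*(-1)² + x) = 1/((⅓)*1 + x) = 1/(⅓ + x))
-29 + Y(M)*(37 + 26) = -29 + (3/(1 + 3*(-4)))*(37 + 26) = -29 + (3/(1 - 12))*63 = -29 + (3/(-11))*63 = -29 + (3*(-1/11))*63 = -29 - 3/11*63 = -29 - 189/11 = -508/11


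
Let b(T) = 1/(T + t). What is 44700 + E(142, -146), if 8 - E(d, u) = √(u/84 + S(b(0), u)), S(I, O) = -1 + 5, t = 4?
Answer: 44708 - √3990/42 ≈ 44707.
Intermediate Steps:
b(T) = 1/(4 + T) (b(T) = 1/(T + 4) = 1/(4 + T))
S(I, O) = 4
E(d, u) = 8 - √(4 + u/84) (E(d, u) = 8 - √(u/84 + 4) = 8 - √(4 + u/84))
44700 + E(142, -146) = 44700 + (8 - √(7056 + 21*(-146))/42) = 44700 + (8 - √(7056 - 3066)/42) = 44700 + (8 - √3990/42) = 44708 - √3990/42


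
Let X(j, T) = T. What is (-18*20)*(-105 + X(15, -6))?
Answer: 39960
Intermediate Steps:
(-18*20)*(-105 + X(15, -6)) = (-18*20)*(-105 - 6) = -360*(-111) = 39960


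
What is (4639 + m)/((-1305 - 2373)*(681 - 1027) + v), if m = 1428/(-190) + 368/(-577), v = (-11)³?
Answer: 253839847/69683952455 ≈ 0.0036427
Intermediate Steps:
v = -1331
m = -446938/54815 (m = 1428*(-1/190) + 368*(-1/577) = -714/95 - 368/577 = -446938/54815 ≈ -8.1536)
(4639 + m)/((-1305 - 2373)*(681 - 1027) + v) = (4639 - 446938/54815)/((-1305 - 2373)*(681 - 1027) - 1331) = 253839847/(54815*(-3678*(-346) - 1331)) = 253839847/(54815*(1272588 - 1331)) = (253839847/54815)/1271257 = (253839847/54815)*(1/1271257) = 253839847/69683952455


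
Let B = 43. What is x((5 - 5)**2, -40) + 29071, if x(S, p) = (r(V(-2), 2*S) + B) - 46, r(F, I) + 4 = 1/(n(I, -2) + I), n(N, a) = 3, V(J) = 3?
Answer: 87193/3 ≈ 29064.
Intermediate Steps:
r(F, I) = -4 + 1/(3 + I)
x(S, p) = -3 + (-11 - 8*S)/(3 + 2*S) (x(S, p) = ((-11 - 8*S)/(3 + 2*S) + 43) - 46 = (43 + (-11 - 8*S)/(3 + 2*S)) - 46 = -3 + (-11 - 8*S)/(3 + 2*S))
x((5 - 5)**2, -40) + 29071 = 2*(-10 - 7*(5 - 5)**2)/(3 + 2*(5 - 5)**2) + 29071 = 2*(-10 - 7*0**2)/(3 + 2*0**2) + 29071 = 2*(-10 - 7*0)/(3 + 2*0) + 29071 = 2*(-10 + 0)/(3 + 0) + 29071 = 2*(-10)/3 + 29071 = 2*(1/3)*(-10) + 29071 = -20/3 + 29071 = 87193/3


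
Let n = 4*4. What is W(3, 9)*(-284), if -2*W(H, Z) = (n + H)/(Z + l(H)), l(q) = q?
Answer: 1349/6 ≈ 224.83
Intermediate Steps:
n = 16
W(H, Z) = -(16 + H)/(2*(H + Z)) (W(H, Z) = -(16 + H)/(2*(Z + H)) = -(16 + H)/(2*(H + Z)))
W(3, 9)*(-284) = ((-8 - ½*3)/(3 + 9))*(-284) = ((-8 - 3/2)/12)*(-284) = ((1/12)*(-19/2))*(-284) = -19/24*(-284) = 1349/6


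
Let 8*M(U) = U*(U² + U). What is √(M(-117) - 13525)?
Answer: I*√848062/2 ≈ 460.45*I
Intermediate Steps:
M(U) = U*(U + U²)/8 (M(U) = (U*(U² + U))/8 = (U*(U + U²))/8 = U*(U + U²)/8)
√(M(-117) - 13525) = √((⅛)*(-117)²*(1 - 117) - 13525) = √((⅛)*13689*(-116) - 13525) = √(-396981/2 - 13525) = √(-424031/2) = I*√848062/2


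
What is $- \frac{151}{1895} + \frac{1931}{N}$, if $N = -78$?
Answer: $- \frac{3671023}{147810} \approx -24.836$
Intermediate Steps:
$- \frac{151}{1895} + \frac{1931}{N} = - \frac{151}{1895} + \frac{1931}{-78} = \left(-151\right) \frac{1}{1895} + 1931 \left(- \frac{1}{78}\right) = - \frac{151}{1895} - \frac{1931}{78} = - \frac{3671023}{147810}$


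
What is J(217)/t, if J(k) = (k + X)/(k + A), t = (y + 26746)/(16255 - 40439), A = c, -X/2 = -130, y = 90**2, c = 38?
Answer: -1922628/1480955 ≈ -1.2982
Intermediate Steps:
y = 8100
X = 260 (X = -2*(-130) = 260)
A = 38
t = -17423/12092 (t = (8100 + 26746)/(16255 - 40439) = 34846/(-24184) = 34846*(-1/24184) = -17423/12092 ≈ -1.4409)
J(k) = (260 + k)/(38 + k) (J(k) = (k + 260)/(k + 38) = (260 + k)/(38 + k))
J(217)/t = ((260 + 217)/(38 + 217))/(-17423/12092) = (477/255)*(-12092/17423) = ((1/255)*477)*(-12092/17423) = (159/85)*(-12092/17423) = -1922628/1480955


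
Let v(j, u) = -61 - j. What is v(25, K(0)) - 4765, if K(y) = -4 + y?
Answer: -4851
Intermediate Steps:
v(25, K(0)) - 4765 = (-61 - 1*25) - 4765 = (-61 - 25) - 4765 = -86 - 4765 = -4851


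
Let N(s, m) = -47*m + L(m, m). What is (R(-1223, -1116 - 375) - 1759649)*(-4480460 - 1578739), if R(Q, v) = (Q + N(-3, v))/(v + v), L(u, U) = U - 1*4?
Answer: 10598227127579241/994 ≈ 1.0662e+13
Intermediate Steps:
L(u, U) = -4 + U (L(u, U) = U - 4 = -4 + U)
N(s, m) = -4 - 46*m (N(s, m) = -47*m + (-4 + m) = -4 - 46*m)
R(Q, v) = (-4 + Q - 46*v)/(2*v) (R(Q, v) = (Q + (-4 - 46*v))/(v + v) = (-4 + Q - 46*v)/((2*v)) = (-4 + Q - 46*v)*(1/(2*v)) = (-4 + Q - 46*v)/(2*v))
(R(-1223, -1116 - 375) - 1759649)*(-4480460 - 1578739) = ((-4 - 1223 - 46*(-1116 - 375))/(2*(-1116 - 375)) - 1759649)*(-4480460 - 1578739) = ((½)*(-4 - 1223 - 46*(-1491))/(-1491) - 1759649)*(-6059199) = ((½)*(-1/1491)*(-4 - 1223 + 68586) - 1759649)*(-6059199) = ((½)*(-1/1491)*67359 - 1759649)*(-6059199) = (-22453/994 - 1759649)*(-6059199) = -1749113559/994*(-6059199) = 10598227127579241/994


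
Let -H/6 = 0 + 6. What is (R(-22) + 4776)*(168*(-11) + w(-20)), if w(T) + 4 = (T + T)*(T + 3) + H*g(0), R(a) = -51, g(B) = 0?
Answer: -5537700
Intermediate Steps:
H = -36 (H = -6*(0 + 6) = -6*6 = -36)
w(T) = -4 + 2*T*(3 + T) (w(T) = -4 + ((T + T)*(T + 3) - 36*0) = -4 + ((2*T)*(3 + T) + 0) = -4 + (2*T*(3 + T) + 0) = -4 + 2*T*(3 + T))
(R(-22) + 4776)*(168*(-11) + w(-20)) = (-51 + 4776)*(168*(-11) + (-4 + 2*(-20)² + 6*(-20))) = 4725*(-1848 + (-4 + 2*400 - 120)) = 4725*(-1848 + (-4 + 800 - 120)) = 4725*(-1848 + 676) = 4725*(-1172) = -5537700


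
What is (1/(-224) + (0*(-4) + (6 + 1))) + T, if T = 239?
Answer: 55103/224 ≈ 246.00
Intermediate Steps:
(1/(-224) + (0*(-4) + (6 + 1))) + T = (1/(-224) + (0*(-4) + (6 + 1))) + 239 = (-1/224 + (0 + 7)) + 239 = (-1/224 + 7) + 239 = 1567/224 + 239 = 55103/224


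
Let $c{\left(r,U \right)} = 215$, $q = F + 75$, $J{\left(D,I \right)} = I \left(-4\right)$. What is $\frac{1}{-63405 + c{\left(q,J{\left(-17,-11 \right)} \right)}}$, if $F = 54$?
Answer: $- \frac{1}{63190} \approx -1.5825 \cdot 10^{-5}$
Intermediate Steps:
$J{\left(D,I \right)} = - 4 I$
$q = 129$ ($q = 54 + 75 = 129$)
$\frac{1}{-63405 + c{\left(q,J{\left(-17,-11 \right)} \right)}} = \frac{1}{-63405 + 215} = \frac{1}{-63190} = - \frac{1}{63190}$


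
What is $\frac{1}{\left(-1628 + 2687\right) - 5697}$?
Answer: $- \frac{1}{4638} \approx -0.00021561$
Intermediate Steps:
$\frac{1}{\left(-1628 + 2687\right) - 5697} = \frac{1}{1059 - 5697} = \frac{1}{-4638} = - \frac{1}{4638}$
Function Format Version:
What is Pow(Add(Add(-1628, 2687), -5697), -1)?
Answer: Rational(-1, 4638) ≈ -0.00021561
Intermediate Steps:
Pow(Add(Add(-1628, 2687), -5697), -1) = Pow(Add(1059, -5697), -1) = Pow(-4638, -1) = Rational(-1, 4638)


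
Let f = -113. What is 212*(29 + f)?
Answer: -17808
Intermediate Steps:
212*(29 + f) = 212*(29 - 113) = 212*(-84) = -17808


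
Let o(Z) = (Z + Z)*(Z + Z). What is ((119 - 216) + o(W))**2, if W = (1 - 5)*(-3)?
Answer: 229441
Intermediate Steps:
W = 12 (W = -4*(-3) = 12)
o(Z) = 4*Z**2 (o(Z) = (2*Z)*(2*Z) = 4*Z**2)
((119 - 216) + o(W))**2 = ((119 - 216) + 4*12**2)**2 = (-97 + 4*144)**2 = (-97 + 576)**2 = 479**2 = 229441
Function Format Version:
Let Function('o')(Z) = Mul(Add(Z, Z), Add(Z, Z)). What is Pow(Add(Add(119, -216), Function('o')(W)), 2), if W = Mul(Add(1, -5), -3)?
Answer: 229441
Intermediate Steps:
W = 12 (W = Mul(-4, -3) = 12)
Function('o')(Z) = Mul(4, Pow(Z, 2)) (Function('o')(Z) = Mul(Mul(2, Z), Mul(2, Z)) = Mul(4, Pow(Z, 2)))
Pow(Add(Add(119, -216), Function('o')(W)), 2) = Pow(Add(Add(119, -216), Mul(4, Pow(12, 2))), 2) = Pow(Add(-97, Mul(4, 144)), 2) = Pow(Add(-97, 576), 2) = Pow(479, 2) = 229441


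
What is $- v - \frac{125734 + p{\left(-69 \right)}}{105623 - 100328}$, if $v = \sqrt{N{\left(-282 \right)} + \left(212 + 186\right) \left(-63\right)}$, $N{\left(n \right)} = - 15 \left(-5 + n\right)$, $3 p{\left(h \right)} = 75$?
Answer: $- \frac{125759}{5295} - i \sqrt{20769} \approx -23.751 - 144.11 i$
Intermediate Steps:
$p{\left(h \right)} = 25$ ($p{\left(h \right)} = \frac{1}{3} \cdot 75 = 25$)
$N{\left(n \right)} = 75 - 15 n$
$v = i \sqrt{20769}$ ($v = \sqrt{\left(75 - -4230\right) + \left(212 + 186\right) \left(-63\right)} = \sqrt{\left(75 + 4230\right) + 398 \left(-63\right)} = \sqrt{4305 - 25074} = \sqrt{-20769} = i \sqrt{20769} \approx 144.11 i$)
$- v - \frac{125734 + p{\left(-69 \right)}}{105623 - 100328} = - i \sqrt{20769} - \frac{125734 + 25}{105623 - 100328} = - i \sqrt{20769} - \frac{125759}{5295} = - \frac{125759}{5295} - i \sqrt{20769}$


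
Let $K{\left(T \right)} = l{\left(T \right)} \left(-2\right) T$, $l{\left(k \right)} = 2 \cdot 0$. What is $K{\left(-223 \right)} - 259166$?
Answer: $-259166$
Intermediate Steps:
$l{\left(k \right)} = 0$
$K{\left(T \right)} = 0$ ($K{\left(T \right)} = 0 \left(-2\right) T = 0 T = 0$)
$K{\left(-223 \right)} - 259166 = 0 - 259166 = -259166$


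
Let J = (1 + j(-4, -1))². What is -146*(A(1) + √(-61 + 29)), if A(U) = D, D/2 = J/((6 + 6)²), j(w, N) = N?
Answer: -584*I*√2 ≈ -825.9*I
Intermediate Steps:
J = 0 (J = (1 - 1)² = 0² = 0)
D = 0 (D = 2*(0/((6 + 6)²)) = 2*(0/(12²)) = 2*(0/144) = 2*(0*(1/144)) = 2*0 = 0)
A(U) = 0
-146*(A(1) + √(-61 + 29)) = -146*(0 + √(-61 + 29)) = -146*(0 + √(-32)) = -146*(0 + 4*I*√2) = -584*I*√2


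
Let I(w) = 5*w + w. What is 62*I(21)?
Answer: 7812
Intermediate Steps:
I(w) = 6*w
62*I(21) = 62*(6*21) = 62*126 = 7812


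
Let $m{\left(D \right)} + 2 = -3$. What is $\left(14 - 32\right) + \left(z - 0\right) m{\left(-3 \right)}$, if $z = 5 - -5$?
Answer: $-68$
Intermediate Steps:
$m{\left(D \right)} = -5$ ($m{\left(D \right)} = -2 - 3 = -5$)
$z = 10$ ($z = 5 + 5 = 10$)
$\left(14 - 32\right) + \left(z - 0\right) m{\left(-3 \right)} = \left(14 - 32\right) + \left(10 - 0\right) \left(-5\right) = -18 + \left(10 + 0\right) \left(-5\right) = -18 + 10 \left(-5\right) = -18 - 50 = -68$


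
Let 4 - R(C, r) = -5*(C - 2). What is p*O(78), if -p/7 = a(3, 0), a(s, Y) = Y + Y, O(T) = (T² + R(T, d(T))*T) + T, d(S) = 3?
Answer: 0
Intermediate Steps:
R(C, r) = -6 + 5*C (R(C, r) = 4 - (-5)*(C - 2) = 4 - (-5)*(-2 + C) = 4 - (10 - 5*C) = 4 + (-10 + 5*C) = -6 + 5*C)
O(T) = T + T² + T*(-6 + 5*T) (O(T) = (T² + (-6 + 5*T)*T) + T = (T² + T*(-6 + 5*T)) + T = T + T² + T*(-6 + 5*T))
a(s, Y) = 2*Y
p = 0 (p = -14*0 = -7*0 = 0)
p*O(78) = 0*(78*(-5 + 6*78)) = 0*(78*(-5 + 468)) = 0*(78*463) = 0*36114 = 0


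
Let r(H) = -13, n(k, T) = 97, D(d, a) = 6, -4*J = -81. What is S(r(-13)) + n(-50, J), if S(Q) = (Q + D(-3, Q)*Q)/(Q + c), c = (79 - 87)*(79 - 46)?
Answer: 26960/277 ≈ 97.328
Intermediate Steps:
J = 81/4 (J = -1/4*(-81) = 81/4 ≈ 20.250)
c = -264 (c = -8*33 = -264)
S(Q) = 7*Q/(-264 + Q) (S(Q) = (Q + 6*Q)/(Q - 264) = (7*Q)/(-264 + Q) = 7*Q/(-264 + Q))
S(r(-13)) + n(-50, J) = 7*(-13)/(-264 - 13) + 97 = 7*(-13)/(-277) + 97 = 7*(-13)*(-1/277) + 97 = 91/277 + 97 = 26960/277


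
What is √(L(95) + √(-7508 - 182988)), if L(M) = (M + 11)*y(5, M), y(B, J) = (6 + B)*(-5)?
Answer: √(-5830 + 4*I*√11906) ≈ 2.8561 + 76.408*I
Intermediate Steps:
y(B, J) = -30 - 5*B
L(M) = -605 - 55*M (L(M) = (M + 11)*(-30 - 5*5) = (11 + M)*(-30 - 25) = (11 + M)*(-55) = -605 - 55*M)
√(L(95) + √(-7508 - 182988)) = √((-605 - 55*95) + √(-7508 - 182988)) = √((-605 - 5225) + √(-190496)) = √(-5830 + 4*I*√11906)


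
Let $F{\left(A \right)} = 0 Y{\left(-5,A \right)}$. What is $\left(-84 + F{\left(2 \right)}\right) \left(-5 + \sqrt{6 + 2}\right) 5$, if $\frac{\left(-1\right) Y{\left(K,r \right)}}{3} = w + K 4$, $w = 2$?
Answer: $2100 - 840 \sqrt{2} \approx 912.06$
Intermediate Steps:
$Y{\left(K,r \right)} = -6 - 12 K$ ($Y{\left(K,r \right)} = - 3 \left(2 + K 4\right) = - 3 \left(2 + 4 K\right) = -6 - 12 K$)
$F{\left(A \right)} = 0$ ($F{\left(A \right)} = 0 \left(-6 - -60\right) = 0 \left(-6 + 60\right) = 0 \cdot 54 = 0$)
$\left(-84 + F{\left(2 \right)}\right) \left(-5 + \sqrt{6 + 2}\right) 5 = \left(-84 + 0\right) \left(-5 + \sqrt{6 + 2}\right) 5 = - 84 \left(-5 + \sqrt{8}\right) 5 = - 84 \left(-5 + 2 \sqrt{2}\right) 5 = - 84 \left(-25 + 10 \sqrt{2}\right) = 2100 - 840 \sqrt{2}$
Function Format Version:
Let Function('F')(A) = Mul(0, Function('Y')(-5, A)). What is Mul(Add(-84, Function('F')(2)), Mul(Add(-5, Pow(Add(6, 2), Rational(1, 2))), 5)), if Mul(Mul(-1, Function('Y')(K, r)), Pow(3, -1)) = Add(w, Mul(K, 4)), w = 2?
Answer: Add(2100, Mul(-840, Pow(2, Rational(1, 2)))) ≈ 912.06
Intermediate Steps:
Function('Y')(K, r) = Add(-6, Mul(-12, K)) (Function('Y')(K, r) = Mul(-3, Add(2, Mul(K, 4))) = Mul(-3, Add(2, Mul(4, K))) = Add(-6, Mul(-12, K)))
Function('F')(A) = 0 (Function('F')(A) = Mul(0, Add(-6, Mul(-12, -5))) = Mul(0, Add(-6, 60)) = Mul(0, 54) = 0)
Mul(Add(-84, Function('F')(2)), Mul(Add(-5, Pow(Add(6, 2), Rational(1, 2))), 5)) = Mul(Add(-84, 0), Mul(Add(-5, Pow(Add(6, 2), Rational(1, 2))), 5)) = Mul(-84, Mul(Add(-5, Pow(8, Rational(1, 2))), 5)) = Mul(-84, Mul(Add(-5, Mul(2, Pow(2, Rational(1, 2)))), 5)) = Mul(-84, Add(-25, Mul(10, Pow(2, Rational(1, 2))))) = Add(2100, Mul(-840, Pow(2, Rational(1, 2))))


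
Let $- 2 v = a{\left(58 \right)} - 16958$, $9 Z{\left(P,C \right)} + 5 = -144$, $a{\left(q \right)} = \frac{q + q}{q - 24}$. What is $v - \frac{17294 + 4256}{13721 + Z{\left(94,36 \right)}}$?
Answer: $\frac{1777172361}{209678} \approx 8475.7$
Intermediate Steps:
$a{\left(q \right)} = \frac{2 q}{-24 + q}$
$Z{\left(P,C \right)} = - \frac{149}{9}$ ($Z{\left(P,C \right)} = - \frac{5}{9} + \frac{1}{9} \left(-144\right) = - \frac{5}{9} - 16 = - \frac{149}{9}$)
$v = \frac{144114}{17}$ ($v = - \frac{2 \cdot 58 \frac{1}{-24 + 58} - 16958}{2} = - \frac{2 \cdot 58 \cdot \frac{1}{34} - 16958}{2} = - \frac{\frac{58}{17} - 16958}{2} = \left(- \frac{1}{2}\right) \left(- \frac{288228}{17}\right) = \frac{144114}{17} \approx 8477.3$)
$v - \frac{17294 + 4256}{13721 + Z{\left(94,36 \right)}} = \frac{144114}{17} - \frac{17294 + 4256}{13721 - \frac{149}{9}} = \frac{144114}{17} - \frac{21550}{\frac{123340}{9}} = \frac{144114}{17} - 21550 \cdot \frac{9}{123340} = \frac{144114}{17} - \frac{19395}{12334} = \frac{1777172361}{209678}$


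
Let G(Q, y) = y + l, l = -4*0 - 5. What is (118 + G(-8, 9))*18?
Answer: 2196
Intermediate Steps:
l = -5 (l = 0 - 5 = -5)
G(Q, y) = -5 + y (G(Q, y) = y - 5 = -5 + y)
(118 + G(-8, 9))*18 = (118 + (-5 + 9))*18 = (118 + 4)*18 = 122*18 = 2196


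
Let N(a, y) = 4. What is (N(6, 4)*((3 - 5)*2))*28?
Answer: -448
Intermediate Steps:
(N(6, 4)*((3 - 5)*2))*28 = (4*((3 - 5)*2))*28 = (4*(-2*2))*28 = (4*(-4))*28 = -16*28 = -448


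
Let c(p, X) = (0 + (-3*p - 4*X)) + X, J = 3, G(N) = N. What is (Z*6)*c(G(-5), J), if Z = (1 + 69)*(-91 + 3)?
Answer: -221760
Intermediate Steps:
Z = -6160 (Z = 70*(-88) = -6160)
c(p, X) = -3*X - 3*p (c(p, X) = (0 + (-4*X - 3*p)) + X = (-4*X - 3*p) + X = -3*X - 3*p)
(Z*6)*c(G(-5), J) = (-6160*6)*(-3*3 - 3*(-5)) = -36960*(-9 + 15) = -36960*6 = -221760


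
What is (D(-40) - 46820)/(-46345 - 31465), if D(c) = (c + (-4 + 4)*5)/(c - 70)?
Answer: 257508/427955 ≈ 0.60172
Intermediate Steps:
D(c) = c/(-70 + c) (D(c) = (c + 0*5)/(-70 + c) = (c + 0)/(-70 + c) = c/(-70 + c))
(D(-40) - 46820)/(-46345 - 31465) = (-40/(-70 - 40) - 46820)/(-46345 - 31465) = (-40/(-110) - 46820)/(-77810) = (-40*(-1/110) - 46820)*(-1/77810) = (4/11 - 46820)*(-1/77810) = -515016/11*(-1/77810) = 257508/427955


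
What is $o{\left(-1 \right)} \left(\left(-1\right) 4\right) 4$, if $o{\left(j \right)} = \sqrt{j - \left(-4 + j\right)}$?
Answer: $-32$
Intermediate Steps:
$o{\left(j \right)} = 2$ ($o{\left(j \right)} = \sqrt{4} = 2$)
$o{\left(-1 \right)} \left(\left(-1\right) 4\right) 4 = 2 \left(\left(-1\right) 4\right) 4 = 2 \left(-4\right) 4 = \left(-8\right) 4 = -32$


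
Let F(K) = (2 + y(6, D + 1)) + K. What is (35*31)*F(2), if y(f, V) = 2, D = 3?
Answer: 6510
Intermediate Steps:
F(K) = 4 + K (F(K) = (2 + 2) + K = 4 + K)
(35*31)*F(2) = (35*31)*(4 + 2) = 1085*6 = 6510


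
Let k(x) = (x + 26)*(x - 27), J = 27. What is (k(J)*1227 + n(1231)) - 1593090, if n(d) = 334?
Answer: -1592756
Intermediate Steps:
k(x) = (-27 + x)*(26 + x) (k(x) = (26 + x)*(-27 + x) = (-27 + x)*(26 + x))
(k(J)*1227 + n(1231)) - 1593090 = ((-702 + 27**2 - 1*27)*1227 + 334) - 1593090 = ((-702 + 729 - 27)*1227 + 334) - 1593090 = (0*1227 + 334) - 1593090 = (0 + 334) - 1593090 = 334 - 1593090 = -1592756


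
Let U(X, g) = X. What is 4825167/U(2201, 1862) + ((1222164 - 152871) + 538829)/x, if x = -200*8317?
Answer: 4011321655639/1830571700 ≈ 2191.3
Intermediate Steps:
x = -1663400
4825167/U(2201, 1862) + ((1222164 - 152871) + 538829)/x = 4825167/2201 + ((1222164 - 152871) + 538829)/(-1663400) = 4825167*(1/2201) + (1069293 + 538829)*(-1/1663400) = 4825167/2201 + 1608122*(-1/1663400) = 4825167/2201 - 804061/831700 = 4011321655639/1830571700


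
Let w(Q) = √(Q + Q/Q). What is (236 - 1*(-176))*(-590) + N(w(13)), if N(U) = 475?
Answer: -242605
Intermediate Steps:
w(Q) = √(1 + Q) (w(Q) = √(Q + 1) = √(1 + Q))
(236 - 1*(-176))*(-590) + N(w(13)) = (236 - 1*(-176))*(-590) + 475 = (236 + 176)*(-590) + 475 = 412*(-590) + 475 = -243080 + 475 = -242605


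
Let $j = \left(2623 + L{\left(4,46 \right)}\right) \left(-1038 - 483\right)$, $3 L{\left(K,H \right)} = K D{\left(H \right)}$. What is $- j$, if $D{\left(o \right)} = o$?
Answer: $4082871$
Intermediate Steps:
$L{\left(K,H \right)} = \frac{H K}{3}$ ($L{\left(K,H \right)} = \frac{K H}{3} = \frac{H K}{3}$)
$j = -4082871$ ($j = \left(2623 + \frac{1}{3} \cdot 46 \cdot 4\right) \left(-1038 - 483\right) = \left(2623 + \frac{184}{3}\right) \left(-1521\right) = \frac{8053}{3} \left(-1521\right) = -4082871$)
$- j = \left(-1\right) \left(-4082871\right) = 4082871$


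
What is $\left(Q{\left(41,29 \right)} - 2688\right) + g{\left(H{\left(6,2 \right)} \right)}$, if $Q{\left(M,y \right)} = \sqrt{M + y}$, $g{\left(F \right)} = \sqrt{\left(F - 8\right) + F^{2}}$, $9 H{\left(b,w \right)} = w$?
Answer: $-2688 + \sqrt{70} + \frac{i \sqrt{626}}{9} \approx -2679.6 + 2.78 i$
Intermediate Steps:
$H{\left(b,w \right)} = \frac{w}{9}$
$g{\left(F \right)} = \sqrt{-8 + F + F^{2}}$ ($g{\left(F \right)} = \sqrt{\left(F - 8\right) + F^{2}} = \sqrt{\left(-8 + F\right) + F^{2}} = \sqrt{-8 + F + F^{2}}$)
$\left(Q{\left(41,29 \right)} - 2688\right) + g{\left(H{\left(6,2 \right)} \right)} = \left(\sqrt{41 + 29} - 2688\right) + \sqrt{-8 + \frac{1}{9} \cdot 2 + \left(\frac{1}{9} \cdot 2\right)^{2}} = \left(\sqrt{70} - 2688\right) + \sqrt{-8 + \frac{2}{9} + \left(\frac{2}{9}\right)^{2}} = \left(-2688 + \sqrt{70}\right) + \sqrt{-8 + \frac{2}{9} + \frac{4}{81}} = \left(-2688 + \sqrt{70}\right) + \sqrt{- \frac{626}{81}} = \left(-2688 + \sqrt{70}\right) + \frac{i \sqrt{626}}{9} = -2688 + \sqrt{70} + \frac{i \sqrt{626}}{9}$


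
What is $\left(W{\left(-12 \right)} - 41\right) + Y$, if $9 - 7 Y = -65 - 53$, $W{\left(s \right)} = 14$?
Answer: $- \frac{62}{7} \approx -8.8571$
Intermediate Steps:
$Y = \frac{127}{7}$ ($Y = \frac{9}{7} - \frac{-65 - 53}{7} = \frac{9}{7} - - \frac{118}{7} = \frac{9}{7} + \frac{118}{7} = \frac{127}{7} \approx 18.143$)
$\left(W{\left(-12 \right)} - 41\right) + Y = \left(14 - 41\right) + \frac{127}{7} = -27 + \frac{127}{7} = - \frac{62}{7}$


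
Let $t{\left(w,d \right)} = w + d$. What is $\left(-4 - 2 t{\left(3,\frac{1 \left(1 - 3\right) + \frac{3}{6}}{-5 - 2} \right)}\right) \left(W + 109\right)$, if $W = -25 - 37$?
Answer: $- \frac{3431}{7} \approx -490.14$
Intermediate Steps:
$W = -62$ ($W = -25 - 37 = -62$)
$t{\left(w,d \right)} = d + w$
$\left(-4 - 2 t{\left(3,\frac{1 \left(1 - 3\right) + \frac{3}{6}}{-5 - 2} \right)}\right) \left(W + 109\right) = \left(-4 - 2 \left(\frac{1 \left(1 - 3\right) + \frac{3}{6}}{-5 - 2} + 3\right)\right) \left(-62 + 109\right) = \left(-4 - 2 \left(\frac{1 \left(-2\right) + 3 \cdot \frac{1}{6}}{-7} + 3\right)\right) 47 = \left(-4 - 2 \left(\left(-2 + \frac{1}{2}\right) \left(- \frac{1}{7}\right) + 3\right)\right) 47 = \left(-4 - 2 \left(\left(- \frac{3}{2}\right) \left(- \frac{1}{7}\right) + 3\right)\right) 47 = \left(-4 - 2 \left(\frac{3}{14} + 3\right)\right) 47 = \left(-4 - \frac{45}{7}\right) 47 = \left(- \frac{73}{7}\right) 47 = - \frac{3431}{7}$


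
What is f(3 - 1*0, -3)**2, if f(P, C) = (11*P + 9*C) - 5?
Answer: 1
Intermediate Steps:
f(P, C) = -5 + 9*C + 11*P (f(P, C) = (9*C + 11*P) - 5 = -5 + 9*C + 11*P)
f(3 - 1*0, -3)**2 = (-5 + 9*(-3) + 11*(3 - 1*0))**2 = (-5 - 27 + 11*(3 + 0))**2 = (-5 - 27 + 11*3)**2 = (-5 - 27 + 33)**2 = 1**2 = 1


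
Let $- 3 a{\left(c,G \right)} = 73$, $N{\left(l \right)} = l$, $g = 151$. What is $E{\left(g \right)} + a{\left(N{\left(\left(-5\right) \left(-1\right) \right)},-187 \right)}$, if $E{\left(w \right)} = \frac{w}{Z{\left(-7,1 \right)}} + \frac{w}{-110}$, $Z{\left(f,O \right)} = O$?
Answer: $\frac{41347}{330} \approx 125.29$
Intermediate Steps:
$a{\left(c,G \right)} = - \frac{73}{3}$ ($a{\left(c,G \right)} = \left(- \frac{1}{3}\right) 73 = - \frac{73}{3}$)
$E{\left(w \right)} = \frac{109 w}{110}$ ($E{\left(w \right)} = \frac{w}{1} + \frac{w}{-110} = w 1 + w \left(- \frac{1}{110}\right) = w - \frac{w}{110} = \frac{109 w}{110}$)
$E{\left(g \right)} + a{\left(N{\left(\left(-5\right) \left(-1\right) \right)},-187 \right)} = \frac{109}{110} \cdot 151 - \frac{73}{3} = \frac{16459}{110} - \frac{73}{3} = \frac{41347}{330}$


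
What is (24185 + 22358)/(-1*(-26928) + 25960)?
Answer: 46543/52888 ≈ 0.88003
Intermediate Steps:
(24185 + 22358)/(-1*(-26928) + 25960) = 46543/(26928 + 25960) = 46543/52888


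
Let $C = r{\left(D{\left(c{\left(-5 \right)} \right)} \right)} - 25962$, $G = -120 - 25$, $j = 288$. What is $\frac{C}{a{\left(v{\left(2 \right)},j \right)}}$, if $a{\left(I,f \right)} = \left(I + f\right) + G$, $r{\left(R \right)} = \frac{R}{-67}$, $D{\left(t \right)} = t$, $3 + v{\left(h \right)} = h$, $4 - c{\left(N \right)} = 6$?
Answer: $- \frac{869726}{4757} \approx -182.83$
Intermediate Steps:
$c{\left(N \right)} = -2$ ($c{\left(N \right)} = 4 - 6 = -2$)
$v{\left(h \right)} = -3 + h$
$G = -145$
$r{\left(R \right)} = - \frac{R}{67}$ ($r{\left(R \right)} = R \left(- \frac{1}{67}\right) = - \frac{R}{67}$)
$C = - \frac{1739452}{67}$ ($C = \left(- \frac{1}{67}\right) \left(-2\right) - 25962 = \frac{2}{67} - 25962 = - \frac{1739452}{67} \approx -25962.0$)
$a{\left(I,f \right)} = -145 + I + f$ ($a{\left(I,f \right)} = \left(I + f\right) - 145 = -145 + I + f$)
$\frac{C}{a{\left(v{\left(2 \right)},j \right)}} = - \frac{1739452}{67 \left(-145 + \left(-3 + 2\right) + 288\right)} = - \frac{1739452}{67 \left(-145 - 1 + 288\right)} = - \frac{1739452}{67 \cdot 142} = \left(- \frac{1739452}{67}\right) \frac{1}{142} = - \frac{869726}{4757}$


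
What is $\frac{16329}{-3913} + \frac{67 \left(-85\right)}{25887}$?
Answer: $- \frac{444993358}{101295831} \approx -4.393$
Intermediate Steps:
$\frac{16329}{-3913} + \frac{67 \left(-85\right)}{25887} = 16329 \left(- \frac{1}{3913}\right) - \frac{5695}{25887} = - \frac{16329}{3913} - \frac{5695}{25887} = - \frac{444993358}{101295831}$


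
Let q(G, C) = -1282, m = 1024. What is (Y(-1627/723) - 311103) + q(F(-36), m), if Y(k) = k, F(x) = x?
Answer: -225855982/723 ≈ -3.1239e+5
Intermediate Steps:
(Y(-1627/723) - 311103) + q(F(-36), m) = (-1627/723 - 311103) - 1282 = -224929096/723 - 1282 = -225855982/723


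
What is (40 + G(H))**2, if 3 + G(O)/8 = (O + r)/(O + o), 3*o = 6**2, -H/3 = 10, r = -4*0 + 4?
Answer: 61504/81 ≈ 759.31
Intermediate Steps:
r = 4 (r = 0 + 4 = 4)
H = -30 (H = -3*10 = -30)
o = 12 (o = (1/3)*6**2 = (1/3)*36 = 12)
G(O) = -24 + 8*(4 + O)/(12 + O) (G(O) = -24 + 8*((O + 4)/(O + 12)) = -24 + 8*((4 + O)/(12 + O)) = -24 + 8*(4 + O)/(12 + O))
(40 + G(H))**2 = (40 + 16*(-16 - 1*(-30))/(12 - 30))**2 = (40 + 16*(-16 + 30)/(-18))**2 = (40 + 16*(-1/18)*14)**2 = (40 - 112/9)**2 = (248/9)**2 = 61504/81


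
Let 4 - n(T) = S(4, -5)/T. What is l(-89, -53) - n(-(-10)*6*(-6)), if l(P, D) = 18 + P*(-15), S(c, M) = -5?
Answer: 97129/72 ≈ 1349.0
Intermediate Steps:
l(P, D) = 18 - 15*P
n(T) = 4 + 5/T (n(T) = 4 - (-5)/T = 4 + 5/T)
l(-89, -53) - n(-(-10)*6*(-6)) = (18 - 15*(-89)) - (4 + 5/((-(-10)*6*(-6)))) = (18 + 1335) - (4 + 5/((-2*(-30)*(-6)))) = 1353 - (4 + 5/((60*(-6)))) = 1353 - (4 + 5/(-360)) = 1353 - (4 + 5*(-1/360)) = 1353 - (4 - 1/72) = 1353 - 1*287/72 = 1353 - 287/72 = 97129/72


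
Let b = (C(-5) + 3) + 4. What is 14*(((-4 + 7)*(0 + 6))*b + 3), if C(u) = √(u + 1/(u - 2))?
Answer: 1806 + 216*I*√7 ≈ 1806.0 + 571.48*I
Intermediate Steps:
C(u) = √(u + 1/(-2 + u))
b = 7 + 6*I*√7/7 (b = (√((1 - 5*(-2 - 5))/(-2 - 5)) + 3) + 4 = (√((1 - 5*(-7))/(-7)) + 3) + 4 = (√(-(1 + 35)/7) + 3) + 4 = (√(-⅐*36) + 3) + 4 = (√(-36/7) + 3) + 4 = (6*I*√7/7 + 3) + 4 = (3 + 6*I*√7/7) + 4 = 7 + 6*I*√7/7 ≈ 7.0 + 2.2678*I)
14*(((-4 + 7)*(0 + 6))*b + 3) = 14*(((-4 + 7)*(0 + 6))*(7 + 6*I*√7/7) + 3) = 14*((3*6)*(7 + 6*I*√7/7) + 3) = 14*(18*(7 + 6*I*√7/7) + 3) = 14*((126 + 108*I*√7/7) + 3) = 14*(129 + 108*I*√7/7) = 1806 + 216*I*√7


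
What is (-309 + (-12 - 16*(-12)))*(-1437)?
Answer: 185373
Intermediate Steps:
(-309 + (-12 - 16*(-12)))*(-1437) = (-309 + (-12 + 192))*(-1437) = (-309 + 180)*(-1437) = -129*(-1437) = 185373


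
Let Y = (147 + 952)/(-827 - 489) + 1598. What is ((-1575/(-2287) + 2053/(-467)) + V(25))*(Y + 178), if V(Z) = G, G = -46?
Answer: -4429362933405/50197363 ≈ -88239.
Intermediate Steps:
V(Z) = -46
Y = 300267/188 (Y = 1099/(-1316) + 1598 = 1099*(-1/1316) + 1598 = -157/188 + 1598 = 300267/188 ≈ 1597.2)
((-1575/(-2287) + 2053/(-467)) + V(25))*(Y + 178) = ((-1575/(-2287) + 2053/(-467)) - 46)*(300267/188 + 178) = ((-1575*(-1/2287) + 2053*(-1/467)) - 46)*(333731/188) = ((1575/2287 - 2053/467) - 46)*(333731/188) = (-3959686/1068029 - 46)*(333731/188) = -53089020/1068029*333731/188 = -4429362933405/50197363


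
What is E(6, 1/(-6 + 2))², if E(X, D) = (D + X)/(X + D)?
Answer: 1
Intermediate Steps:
E(X, D) = 1 (E(X, D) = (D + X)/(D + X) = 1)
E(6, 1/(-6 + 2))² = 1² = 1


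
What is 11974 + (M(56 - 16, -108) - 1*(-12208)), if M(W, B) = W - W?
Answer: 24182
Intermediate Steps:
M(W, B) = 0
11974 + (M(56 - 16, -108) - 1*(-12208)) = 11974 + (0 - 1*(-12208)) = 11974 + (0 + 12208) = 11974 + 12208 = 24182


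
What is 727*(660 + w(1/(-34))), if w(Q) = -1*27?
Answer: 460191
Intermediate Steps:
w(Q) = -27
727*(660 + w(1/(-34))) = 727*(660 - 27) = 727*633 = 460191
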